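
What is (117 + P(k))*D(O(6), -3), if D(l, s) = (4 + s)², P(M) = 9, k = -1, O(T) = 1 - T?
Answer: 126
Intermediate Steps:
(117 + P(k))*D(O(6), -3) = (117 + 9)*(4 - 3)² = 126*1² = 126*1 = 126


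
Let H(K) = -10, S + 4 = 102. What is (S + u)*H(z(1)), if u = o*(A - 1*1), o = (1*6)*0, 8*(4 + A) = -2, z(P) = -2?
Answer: -980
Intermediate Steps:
S = 98 (S = -4 + 102 = 98)
A = -17/4 (A = -4 + (⅛)*(-2) = -4 - ¼ = -17/4 ≈ -4.2500)
o = 0 (o = 6*0 = 0)
u = 0 (u = 0*(-17/4 - 1*1) = 0*(-17/4 - 1) = 0*(-21/4) = 0)
(S + u)*H(z(1)) = (98 + 0)*(-10) = 98*(-10) = -980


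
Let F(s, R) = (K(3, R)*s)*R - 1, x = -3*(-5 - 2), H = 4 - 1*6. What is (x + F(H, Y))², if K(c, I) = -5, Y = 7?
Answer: 8100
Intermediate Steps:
H = -2 (H = 4 - 6 = -2)
x = 21 (x = -3*(-7) = 21)
F(s, R) = -1 - 5*R*s (F(s, R) = (-5*s)*R - 1 = -5*R*s - 1 = -1 - 5*R*s)
(x + F(H, Y))² = (21 + (-1 - 5*7*(-2)))² = (21 + (-1 + 70))² = (21 + 69)² = 90² = 8100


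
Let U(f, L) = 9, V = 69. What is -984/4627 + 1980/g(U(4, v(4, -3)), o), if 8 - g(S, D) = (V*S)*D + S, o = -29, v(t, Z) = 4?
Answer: -2139603/20830754 ≈ -0.10271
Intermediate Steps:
g(S, D) = 8 - S - 69*D*S (g(S, D) = 8 - ((69*S)*D + S) = 8 - (69*D*S + S) = 8 - (S + 69*D*S) = 8 + (-S - 69*D*S) = 8 - S - 69*D*S)
-984/4627 + 1980/g(U(4, v(4, -3)), o) = -984/4627 + 1980/(8 - 1*9 - 69*(-29)*9) = -984*1/4627 + 1980/(8 - 9 + 18009) = -984/4627 + 1980/18008 = -984/4627 + 1980*(1/18008) = -984/4627 + 495/4502 = -2139603/20830754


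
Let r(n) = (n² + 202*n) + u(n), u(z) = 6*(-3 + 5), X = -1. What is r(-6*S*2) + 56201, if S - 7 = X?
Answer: 46853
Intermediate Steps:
S = 6 (S = 7 - 1 = 6)
u(z) = 12 (u(z) = 6*2 = 12)
r(n) = 12 + n² + 202*n (r(n) = (n² + 202*n) + 12 = 12 + n² + 202*n)
r(-6*S*2) + 56201 = (12 + (-6*6*2)² + 202*(-6*6*2)) + 56201 = (12 + (-36*2)² + 202*(-36*2)) + 56201 = (12 + (-72)² + 202*(-72)) + 56201 = (12 + 5184 - 14544) + 56201 = -9348 + 56201 = 46853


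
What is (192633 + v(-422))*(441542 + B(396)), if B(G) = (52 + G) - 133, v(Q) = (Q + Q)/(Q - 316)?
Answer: 766050703223/9 ≈ 8.5117e+10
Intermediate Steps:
v(Q) = 2*Q/(-316 + Q) (v(Q) = (2*Q)/(-316 + Q) = 2*Q/(-316 + Q))
B(G) = -81 + G
(192633 + v(-422))*(441542 + B(396)) = (192633 + 2*(-422)/(-316 - 422))*(441542 + (-81 + 396)) = (192633 + 2*(-422)/(-738))*(441542 + 315) = (192633 + 2*(-422)*(-1/738))*441857 = (192633 + 422/369)*441857 = (71081999/369)*441857 = 766050703223/9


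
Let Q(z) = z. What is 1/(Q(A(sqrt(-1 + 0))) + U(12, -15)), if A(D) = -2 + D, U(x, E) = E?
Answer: -17/290 - I/290 ≈ -0.058621 - 0.0034483*I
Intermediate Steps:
1/(Q(A(sqrt(-1 + 0))) + U(12, -15)) = 1/((-2 + sqrt(-1 + 0)) - 15) = 1/((-2 + sqrt(-1)) - 15) = 1/((-2 + I) - 15) = 1/(-17 + I) = (-17 - I)/290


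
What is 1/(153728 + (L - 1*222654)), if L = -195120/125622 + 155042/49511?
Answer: -49362467/3402279494888 ≈ -1.4509e-5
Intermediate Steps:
L = 77905554/49362467 (L = -195120*1/125622 + 155042*(1/49511) = -10840/6979 + 155042/49511 = 77905554/49362467 ≈ 1.5782)
1/(153728 + (L - 1*222654)) = 1/(153728 + (77905554/49362467 - 1*222654)) = 1/(153728 + (77905554/49362467 - 222654)) = 1/(153728 - 10990672821864/49362467) = 1/(-3402279494888/49362467) = -49362467/3402279494888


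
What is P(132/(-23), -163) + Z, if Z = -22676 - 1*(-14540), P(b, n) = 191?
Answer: -7945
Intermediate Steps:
Z = -8136 (Z = -22676 + 14540 = -8136)
P(132/(-23), -163) + Z = 191 - 8136 = -7945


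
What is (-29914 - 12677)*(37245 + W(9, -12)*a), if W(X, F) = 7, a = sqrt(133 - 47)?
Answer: -1586301795 - 298137*sqrt(86) ≈ -1.5891e+9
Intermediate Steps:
a = sqrt(86) ≈ 9.2736
(-29914 - 12677)*(37245 + W(9, -12)*a) = (-29914 - 12677)*(37245 + 7*sqrt(86)) = -42591*(37245 + 7*sqrt(86)) = -1586301795 - 298137*sqrt(86)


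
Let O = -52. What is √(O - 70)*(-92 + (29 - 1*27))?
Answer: -90*I*√122 ≈ -994.08*I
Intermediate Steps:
√(O - 70)*(-92 + (29 - 1*27)) = √(-52 - 70)*(-92 + (29 - 1*27)) = √(-122)*(-92 + (29 - 27)) = (I*√122)*(-92 + 2) = (I*√122)*(-90) = -90*I*√122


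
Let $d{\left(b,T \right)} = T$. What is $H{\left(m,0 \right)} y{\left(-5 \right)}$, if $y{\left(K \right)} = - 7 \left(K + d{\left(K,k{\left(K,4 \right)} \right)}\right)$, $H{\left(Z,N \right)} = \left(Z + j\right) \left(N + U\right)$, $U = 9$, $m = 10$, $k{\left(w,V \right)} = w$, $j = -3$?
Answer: $4410$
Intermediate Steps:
$H{\left(Z,N \right)} = \left(-3 + Z\right) \left(9 + N\right)$ ($H{\left(Z,N \right)} = \left(Z - 3\right) \left(N + 9\right) = \left(-3 + Z\right) \left(9 + N\right)$)
$y{\left(K \right)} = - 14 K$ ($y{\left(K \right)} = - 7 \left(K + K\right) = - 7 \cdot 2 K = - 14 K$)
$H{\left(m,0 \right)} y{\left(-5 \right)} = \left(-27 - 0 + 9 \cdot 10 + 0 \cdot 10\right) \left(\left(-14\right) \left(-5\right)\right) = \left(-27 + 0 + 90 + 0\right) 70 = 63 \cdot 70 = 4410$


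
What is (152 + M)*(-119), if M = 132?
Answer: -33796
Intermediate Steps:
(152 + M)*(-119) = (152 + 132)*(-119) = 284*(-119) = -33796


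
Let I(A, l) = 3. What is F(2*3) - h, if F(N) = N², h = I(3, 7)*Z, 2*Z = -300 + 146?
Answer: 267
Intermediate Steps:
Z = -77 (Z = (-300 + 146)/2 = (½)*(-154) = -77)
h = -231 (h = 3*(-77) = -231)
F(2*3) - h = (2*3)² - 1*(-231) = 6² + 231 = 36 + 231 = 267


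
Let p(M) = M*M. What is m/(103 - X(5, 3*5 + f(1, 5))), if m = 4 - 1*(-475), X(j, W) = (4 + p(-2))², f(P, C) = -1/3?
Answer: 479/39 ≈ 12.282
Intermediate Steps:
p(M) = M²
f(P, C) = -⅓ (f(P, C) = -1*⅓ = -⅓)
X(j, W) = 64 (X(j, W) = (4 + (-2)²)² = (4 + 4)² = 8² = 64)
m = 479 (m = 4 + 475 = 479)
m/(103 - X(5, 3*5 + f(1, 5))) = 479/(103 - 1*64) = 479/(103 - 64) = 479/39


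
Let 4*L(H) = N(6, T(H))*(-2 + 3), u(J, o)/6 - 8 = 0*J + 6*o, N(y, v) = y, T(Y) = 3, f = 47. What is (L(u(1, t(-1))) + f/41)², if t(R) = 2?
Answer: 47089/6724 ≈ 7.0031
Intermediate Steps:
u(J, o) = 48 + 36*o (u(J, o) = 48 + 6*(0*J + 6*o) = 48 + 6*(0 + 6*o) = 48 + 6*(6*o) = 48 + 36*o)
L(H) = 3/2 (L(H) = (6*(-2 + 3))/4 = (6*1)/4 = (¼)*6 = 3/2)
(L(u(1, t(-1))) + f/41)² = (3/2 + 47/41)² = (217/82)² = 47089/6724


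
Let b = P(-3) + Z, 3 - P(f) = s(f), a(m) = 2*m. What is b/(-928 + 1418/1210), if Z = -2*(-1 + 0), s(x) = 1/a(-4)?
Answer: -24805/4485848 ≈ -0.0055296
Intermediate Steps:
s(x) = -⅛ (s(x) = 1/(2*(-4)) = 1/(-8) = -⅛)
Z = 2 (Z = -2*(-1) = 2)
P(f) = 25/8 (P(f) = 3 - 1*(-⅛) = 3 + ⅛ = 25/8)
b = 41/8 (b = 25/8 + 2 = 41/8 ≈ 5.1250)
b/(-928 + 1418/1210) = 41/(8*(-928 + 1418/1210)) = 41/(8*(-928 + 1418*(1/1210))) = 41/(8*(-928 + 709/605)) = 41/(8*(-560731/605)) = (41/8)*(-605/560731) = -24805/4485848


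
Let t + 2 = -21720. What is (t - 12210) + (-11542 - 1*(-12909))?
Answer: -32565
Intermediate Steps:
t = -21722 (t = -2 - 21720 = -21722)
(t - 12210) + (-11542 - 1*(-12909)) = (-21722 - 12210) + (-11542 - 1*(-12909)) = -33932 + (-11542 + 12909) = -33932 + 1367 = -32565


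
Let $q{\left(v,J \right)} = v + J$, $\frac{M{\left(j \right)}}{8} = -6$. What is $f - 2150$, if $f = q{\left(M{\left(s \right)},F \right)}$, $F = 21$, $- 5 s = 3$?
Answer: $-2177$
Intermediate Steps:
$s = - \frac{3}{5}$ ($s = \left(- \frac{1}{5}\right) 3 = - \frac{3}{5} \approx -0.6$)
$M{\left(j \right)} = -48$ ($M{\left(j \right)} = 8 \left(-6\right) = -48$)
$q{\left(v,J \right)} = J + v$
$f = -27$ ($f = 21 - 48 = -27$)
$f - 2150 = -27 - 2150 = -2177$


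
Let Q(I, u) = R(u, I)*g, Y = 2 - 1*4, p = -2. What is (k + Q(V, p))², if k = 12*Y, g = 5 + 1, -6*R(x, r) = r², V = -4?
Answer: 1600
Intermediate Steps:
R(x, r) = -r²/6
Y = -2 (Y = 2 - 4 = -2)
g = 6
Q(I, u) = -I² (Q(I, u) = -I²/6*6 = -I²)
k = -24 (k = 12*(-2) = -24)
(k + Q(V, p))² = (-24 - 1*(-4)²)² = (-24 - 1*16)² = (-24 - 16)² = (-40)² = 1600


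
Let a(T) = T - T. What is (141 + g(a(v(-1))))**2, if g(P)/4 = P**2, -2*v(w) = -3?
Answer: 19881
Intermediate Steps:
v(w) = 3/2 (v(w) = -1/2*(-3) = 3/2)
a(T) = 0
g(P) = 4*P**2
(141 + g(a(v(-1))))**2 = (141 + 4*0**2)**2 = (141 + 4*0)**2 = (141 + 0)**2 = 141**2 = 19881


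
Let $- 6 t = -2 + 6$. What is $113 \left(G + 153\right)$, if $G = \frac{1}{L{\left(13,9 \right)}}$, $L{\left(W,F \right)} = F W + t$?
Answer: $\frac{6034200}{349} \approx 17290.0$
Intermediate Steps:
$t = - \frac{2}{3}$ ($t = - \frac{-2 + 6}{6} = \left(- \frac{1}{6}\right) 4 = - \frac{2}{3} \approx -0.66667$)
$L{\left(W,F \right)} = - \frac{2}{3} + F W$ ($L{\left(W,F \right)} = F W - \frac{2}{3} = - \frac{2}{3} + F W$)
$G = \frac{3}{349}$ ($G = \frac{1}{- \frac{2}{3} + 9 \cdot 13} = \frac{1}{- \frac{2}{3} + 117} = \frac{1}{\frac{349}{3}} = \frac{3}{349} \approx 0.008596$)
$113 \left(G + 153\right) = 113 \left(\frac{3}{349} + 153\right) = 113 \cdot \frac{53400}{349} = \frac{6034200}{349}$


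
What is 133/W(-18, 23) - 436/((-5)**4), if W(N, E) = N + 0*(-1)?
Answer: -90973/11250 ≈ -8.0865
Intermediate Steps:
W(N, E) = N (W(N, E) = N + 0 = N)
133/W(-18, 23) - 436/((-5)**4) = 133/(-18) - 436/((-5)**4) = 133*(-1/18) - 436/625 = -133/18 - 436*1/625 = -133/18 - 436/625 = -90973/11250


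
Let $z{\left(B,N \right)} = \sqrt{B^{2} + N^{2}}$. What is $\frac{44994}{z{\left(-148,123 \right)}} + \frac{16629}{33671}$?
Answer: $\frac{16629}{33671} + \frac{44994 \sqrt{37033}}{37033} \approx 234.3$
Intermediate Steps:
$\frac{44994}{z{\left(-148,123 \right)}} + \frac{16629}{33671} = \frac{44994}{\sqrt{\left(-148\right)^{2} + 123^{2}}} + \frac{16629}{33671} = \frac{44994}{\sqrt{21904 + 15129}} + 16629 \cdot \frac{1}{33671} = \frac{44994}{\sqrt{37033}} + \frac{16629}{33671} = 44994 \frac{\sqrt{37033}}{37033} + \frac{16629}{33671} = \frac{44994 \sqrt{37033}}{37033} + \frac{16629}{33671} = \frac{16629}{33671} + \frac{44994 \sqrt{37033}}{37033}$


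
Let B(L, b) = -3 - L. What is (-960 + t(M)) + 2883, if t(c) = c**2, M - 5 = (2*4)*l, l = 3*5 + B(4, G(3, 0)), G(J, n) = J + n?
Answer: 6684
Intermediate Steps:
l = 8 (l = 3*5 + (-3 - 1*4) = 15 + (-3 - 4) = 15 - 7 = 8)
M = 69 (M = 5 + (2*4)*8 = 5 + 8*8 = 5 + 64 = 69)
(-960 + t(M)) + 2883 = (-960 + 69**2) + 2883 = (-960 + 4761) + 2883 = 3801 + 2883 = 6684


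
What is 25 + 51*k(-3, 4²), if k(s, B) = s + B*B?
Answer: 12928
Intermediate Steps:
k(s, B) = s + B²
25 + 51*k(-3, 4²) = 25 + 51*(-3 + (4²)²) = 25 + 51*(-3 + 16²) = 25 + 51*(-3 + 256) = 25 + 51*253 = 25 + 12903 = 12928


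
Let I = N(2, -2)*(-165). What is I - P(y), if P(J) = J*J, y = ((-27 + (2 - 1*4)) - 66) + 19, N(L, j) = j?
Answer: -5446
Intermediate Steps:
I = 330 (I = -2*(-165) = 330)
y = -76 (y = ((-27 + (2 - 4)) - 66) + 19 = ((-27 - 2) - 66) + 19 = (-29 - 66) + 19 = -95 + 19 = -76)
P(J) = J²
I - P(y) = 330 - 1*(-76)² = 330 - 1*5776 = 330 - 5776 = -5446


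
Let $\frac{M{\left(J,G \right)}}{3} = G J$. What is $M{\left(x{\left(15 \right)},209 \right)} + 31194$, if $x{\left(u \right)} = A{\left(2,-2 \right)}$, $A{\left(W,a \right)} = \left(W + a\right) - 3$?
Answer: $29313$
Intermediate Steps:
$A{\left(W,a \right)} = -3 + W + a$
$x{\left(u \right)} = -3$ ($x{\left(u \right)} = -3 + 2 - 2 = -3$)
$M{\left(J,G \right)} = 3 G J$
$M{\left(x{\left(15 \right)},209 \right)} + 31194 = 3 \cdot 209 \left(-3\right) + 31194 = -1881 + 31194 = 29313$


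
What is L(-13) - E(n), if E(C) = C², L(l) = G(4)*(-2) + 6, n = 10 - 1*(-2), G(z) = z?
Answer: -146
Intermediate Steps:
n = 12 (n = 10 + 2 = 12)
L(l) = -2 (L(l) = 4*(-2) + 6 = -8 + 6 = -2)
L(-13) - E(n) = -2 - 1*12² = -2 - 1*144 = -2 - 144 = -146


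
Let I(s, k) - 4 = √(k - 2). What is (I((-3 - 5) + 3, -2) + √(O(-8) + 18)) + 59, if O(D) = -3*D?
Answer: 63 + √42 + 2*I ≈ 69.481 + 2.0*I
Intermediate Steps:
I(s, k) = 4 + √(-2 + k) (I(s, k) = 4 + √(k - 2) = 4 + √(-2 + k))
(I((-3 - 5) + 3, -2) + √(O(-8) + 18)) + 59 = ((4 + √(-2 - 2)) + √(-3*(-8) + 18)) + 59 = ((4 + √(-4)) + √(24 + 18)) + 59 = ((4 + 2*I) + √42) + 59 = (4 + √42 + 2*I) + 59 = 63 + √42 + 2*I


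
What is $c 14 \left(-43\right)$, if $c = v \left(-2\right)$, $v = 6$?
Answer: $7224$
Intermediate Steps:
$c = -12$ ($c = 6 \left(-2\right) = -12$)
$c 14 \left(-43\right) = \left(-12\right) 14 \left(-43\right) = \left(-168\right) \left(-43\right) = 7224$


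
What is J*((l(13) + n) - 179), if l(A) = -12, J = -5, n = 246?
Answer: -275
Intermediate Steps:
J*((l(13) + n) - 179) = -5*((-12 + 246) - 179) = -5*(234 - 179) = -5*55 = -275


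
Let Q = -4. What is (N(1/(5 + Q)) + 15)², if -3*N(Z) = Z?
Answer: 1936/9 ≈ 215.11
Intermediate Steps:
N(Z) = -Z/3
(N(1/(5 + Q)) + 15)² = (-1/(3*(5 - 4)) + 15)² = (-⅓/1 + 15)² = (-⅓*1 + 15)² = (-⅓ + 15)² = (44/3)² = 1936/9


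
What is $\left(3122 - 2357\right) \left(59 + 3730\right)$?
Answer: $2898585$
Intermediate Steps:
$\left(3122 - 2357\right) \left(59 + 3730\right) = 765 \cdot 3789 = 2898585$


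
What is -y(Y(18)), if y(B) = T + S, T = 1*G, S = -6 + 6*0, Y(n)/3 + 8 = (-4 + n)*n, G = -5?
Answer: 11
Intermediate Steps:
Y(n) = -24 + 3*n*(-4 + n) (Y(n) = -24 + 3*((-4 + n)*n) = -24 + 3*(n*(-4 + n)) = -24 + 3*n*(-4 + n))
S = -6 (S = -6 + 0 = -6)
T = -5 (T = 1*(-5) = -5)
y(B) = -11 (y(B) = -5 - 6 = -11)
-y(Y(18)) = -1*(-11) = 11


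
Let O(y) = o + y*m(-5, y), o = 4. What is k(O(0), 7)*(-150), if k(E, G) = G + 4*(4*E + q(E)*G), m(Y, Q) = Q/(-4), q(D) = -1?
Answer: -6450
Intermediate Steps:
m(Y, Q) = -Q/4 (m(Y, Q) = Q*(-¼) = -Q/4)
O(y) = 4 - y²/4 (O(y) = 4 + y*(-y/4) = 4 - y²/4)
k(E, G) = -3*G + 16*E (k(E, G) = G + 4*(4*E - G) = G + 4*(-G + 4*E) = G + (-4*G + 16*E) = -3*G + 16*E)
k(O(0), 7)*(-150) = (-3*7 + 16*(4 - ¼*0²))*(-150) = (-21 + 16*(4 - ¼*0))*(-150) = (-21 + 16*(4 + 0))*(-150) = (-21 + 16*4)*(-150) = (-21 + 64)*(-150) = 43*(-150) = -6450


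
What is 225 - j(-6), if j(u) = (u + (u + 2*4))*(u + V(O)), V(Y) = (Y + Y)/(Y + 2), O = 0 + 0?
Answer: 201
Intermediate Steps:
O = 0
V(Y) = 2*Y/(2 + Y) (V(Y) = (2*Y)/(2 + Y) = 2*Y/(2 + Y))
j(u) = u*(8 + 2*u) (j(u) = (u + (u + 2*4))*(u + 2*0/(2 + 0)) = (u + (u + 8))*(u + 2*0/2) = (u + (8 + u))*(u + 2*0*(1/2)) = (8 + 2*u)*(u + 0) = (8 + 2*u)*u = u*(8 + 2*u))
225 - j(-6) = 225 - 2*(-6)*(4 - 6) = 225 - 2*(-6)*(-2) = 225 - 1*24 = 225 - 24 = 201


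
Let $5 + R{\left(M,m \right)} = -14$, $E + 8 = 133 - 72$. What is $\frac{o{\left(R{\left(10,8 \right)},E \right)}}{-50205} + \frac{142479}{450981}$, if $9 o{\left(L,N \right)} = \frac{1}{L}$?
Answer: $\frac{45303351938}{143396173665} \approx 0.31593$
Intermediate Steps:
$E = 53$ ($E = -8 + \left(133 - 72\right) = -8 + 61 = 53$)
$R{\left(M,m \right)} = -19$ ($R{\left(M,m \right)} = -5 - 14 = -19$)
$o{\left(L,N \right)} = \frac{1}{9 L}$
$\frac{o{\left(R{\left(10,8 \right)},E \right)}}{-50205} + \frac{142479}{450981} = \frac{\frac{1}{9} \frac{1}{-19}}{-50205} + \frac{142479}{450981} = \frac{1}{9} \left(- \frac{1}{19}\right) \left(- \frac{1}{50205}\right) + 142479 \cdot \frac{1}{450981} = \left(- \frac{1}{171}\right) \left(- \frac{1}{50205}\right) + \frac{5277}{16703} = \frac{1}{8585055} + \frac{5277}{16703} = \frac{45303351938}{143396173665}$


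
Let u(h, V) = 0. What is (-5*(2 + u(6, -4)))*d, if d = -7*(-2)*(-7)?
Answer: 980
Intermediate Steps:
d = -98 (d = 14*(-7) = -98)
(-5*(2 + u(6, -4)))*d = -5*(2 + 0)*(-98) = -5*2*(-98) = -10*(-98) = 980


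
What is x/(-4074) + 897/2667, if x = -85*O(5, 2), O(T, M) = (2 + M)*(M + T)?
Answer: 238139/258699 ≈ 0.92053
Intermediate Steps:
x = -2380 (x = -85*(2**2 + 2*2 + 2*5 + 2*5) = -85*(4 + 4 + 10 + 10) = -85*28 = -2380)
x/(-4074) + 897/2667 = -2380/(-4074) + 897/2667 = -2380*(-1/4074) + 897*(1/2667) = 170/291 + 299/889 = 238139/258699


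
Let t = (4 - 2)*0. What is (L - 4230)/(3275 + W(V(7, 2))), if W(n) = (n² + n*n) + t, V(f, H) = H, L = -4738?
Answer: -8968/3283 ≈ -2.7316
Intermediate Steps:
t = 0 (t = 2*0 = 0)
W(n) = 2*n² (W(n) = (n² + n*n) + 0 = (n² + n²) + 0 = 2*n² + 0 = 2*n²)
(L - 4230)/(3275 + W(V(7, 2))) = (-4738 - 4230)/(3275 + 2*2²) = -8968/(3275 + 2*4) = -8968/(3275 + 8) = -8968/3283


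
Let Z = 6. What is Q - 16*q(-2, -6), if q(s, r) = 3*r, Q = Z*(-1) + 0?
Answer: 282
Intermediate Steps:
Q = -6 (Q = 6*(-1) + 0 = -6 + 0 = -6)
Q - 16*q(-2, -6) = -6 - 48*(-6) = -6 - 16*(-18) = -6 + 288 = 282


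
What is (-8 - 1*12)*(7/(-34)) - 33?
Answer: -491/17 ≈ -28.882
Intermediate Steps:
(-8 - 1*12)*(7/(-34)) - 33 = (-8 - 12)*(7*(-1/34)) - 33 = -20*(-7/34) - 33 = 70/17 - 33 = -491/17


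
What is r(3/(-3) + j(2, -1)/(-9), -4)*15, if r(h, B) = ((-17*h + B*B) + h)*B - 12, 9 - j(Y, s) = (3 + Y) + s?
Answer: -7900/3 ≈ -2633.3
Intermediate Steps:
j(Y, s) = 6 - Y - s (j(Y, s) = 9 - ((3 + Y) + s) = 9 - (3 + Y + s) = 9 + (-3 - Y - s) = 6 - Y - s)
r(h, B) = -12 + B*(B² - 16*h) (r(h, B) = ((-17*h + B²) + h)*B - 12 = ((B² - 17*h) + h)*B - 12 = (B² - 16*h)*B - 12 = B*(B² - 16*h) - 12 = -12 + B*(B² - 16*h))
r(3/(-3) + j(2, -1)/(-9), -4)*15 = (-12 + (-4)³ - 16*(-4)*(3/(-3) + (6 - 1*2 - 1*(-1))/(-9)))*15 = (-12 - 64 - 16*(-4)*(3*(-⅓) + (6 - 2 + 1)*(-⅑)))*15 = (-12 - 64 - 16*(-4)*(-1 + 5*(-⅑)))*15 = (-12 - 64 - 16*(-4)*(-1 - 5/9))*15 = (-12 - 64 - 16*(-4)*(-14/9))*15 = (-12 - 64 - 896/9)*15 = -1580/9*15 = -7900/3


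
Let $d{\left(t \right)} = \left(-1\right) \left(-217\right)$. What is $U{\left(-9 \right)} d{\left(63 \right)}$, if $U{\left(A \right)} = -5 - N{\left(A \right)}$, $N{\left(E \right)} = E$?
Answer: $868$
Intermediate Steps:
$d{\left(t \right)} = 217$
$U{\left(A \right)} = -5 - A$
$U{\left(-9 \right)} d{\left(63 \right)} = \left(-5 - -9\right) 217 = \left(-5 + 9\right) 217 = 4 \cdot 217 = 868$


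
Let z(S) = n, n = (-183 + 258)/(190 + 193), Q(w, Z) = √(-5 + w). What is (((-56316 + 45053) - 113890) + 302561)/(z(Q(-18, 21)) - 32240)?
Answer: -67947264/12347845 ≈ -5.5028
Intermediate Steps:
n = 75/383 ≈ 0.19582
z(S) = 75/383
(((-56316 + 45053) - 113890) + 302561)/(z(Q(-18, 21)) - 32240) = (((-56316 + 45053) - 113890) + 302561)/(75/383 - 32240) = ((-11263 - 113890) + 302561)/(-12347845/383) = (-125153 + 302561)*(-383/12347845) = 177408*(-383/12347845) = -67947264/12347845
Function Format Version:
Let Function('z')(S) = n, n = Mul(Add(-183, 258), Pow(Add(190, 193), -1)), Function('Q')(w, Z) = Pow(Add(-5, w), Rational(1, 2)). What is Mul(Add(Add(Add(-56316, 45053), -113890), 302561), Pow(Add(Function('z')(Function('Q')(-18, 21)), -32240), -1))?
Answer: Rational(-67947264, 12347845) ≈ -5.5028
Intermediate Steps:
n = Rational(75, 383) (n = Mul(75, Pow(383, -1)) = Mul(75, Rational(1, 383)) = Rational(75, 383) ≈ 0.19582)
Function('z')(S) = Rational(75, 383)
Mul(Add(Add(Add(-56316, 45053), -113890), 302561), Pow(Add(Function('z')(Function('Q')(-18, 21)), -32240), -1)) = Mul(Add(Add(Add(-56316, 45053), -113890), 302561), Pow(Add(Rational(75, 383), -32240), -1)) = Mul(Add(Add(-11263, -113890), 302561), Pow(Rational(-12347845, 383), -1)) = Mul(Add(-125153, 302561), Rational(-383, 12347845)) = Mul(177408, Rational(-383, 12347845)) = Rational(-67947264, 12347845)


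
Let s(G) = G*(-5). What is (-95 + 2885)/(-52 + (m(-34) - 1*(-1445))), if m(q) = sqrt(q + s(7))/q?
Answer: 4492759320/2243159113 + 94860*I*sqrt(69)/2243159113 ≈ 2.0029 + 0.00035128*I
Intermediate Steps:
s(G) = -5*G
m(q) = sqrt(-35 + q)/q (m(q) = sqrt(q - 5*7)/q = sqrt(q - 35)/q = sqrt(-35 + q)/q)
(-95 + 2885)/(-52 + (m(-34) - 1*(-1445))) = (-95 + 2885)/(-52 + (sqrt(-35 - 34)/(-34) - 1*(-1445))) = 2790/(-52 + (-I*sqrt(69)/34 + 1445)) = 2790/(-52 + (1445 - I*sqrt(69)/34)) = 2790/(1393 - I*sqrt(69)/34)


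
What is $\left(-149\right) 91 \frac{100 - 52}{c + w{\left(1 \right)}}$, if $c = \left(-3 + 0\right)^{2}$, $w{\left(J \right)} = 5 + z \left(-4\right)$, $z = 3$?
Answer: $-325416$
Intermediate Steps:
$w{\left(J \right)} = -7$ ($w{\left(J \right)} = 5 + 3 \left(-4\right) = 5 - 12 = -7$)
$c = 9$ ($c = \left(-3\right)^{2} = 9$)
$\left(-149\right) 91 \frac{100 - 52}{c + w{\left(1 \right)}} = \left(-149\right) 91 \frac{100 - 52}{9 - 7} = - 13559 \cdot \frac{48}{2} = - 13559 \cdot 48 \cdot \frac{1}{2} = \left(-13559\right) 24 = -325416$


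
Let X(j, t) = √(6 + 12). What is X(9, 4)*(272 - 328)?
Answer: -168*√2 ≈ -237.59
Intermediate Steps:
X(j, t) = 3*√2 (X(j, t) = √18 = 3*√2)
X(9, 4)*(272 - 328) = (3*√2)*(272 - 328) = (3*√2)*(-56) = -168*√2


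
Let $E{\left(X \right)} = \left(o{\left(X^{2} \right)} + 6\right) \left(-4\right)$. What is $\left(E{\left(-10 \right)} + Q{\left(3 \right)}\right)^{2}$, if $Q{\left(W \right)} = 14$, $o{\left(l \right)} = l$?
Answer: $168100$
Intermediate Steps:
$E{\left(X \right)} = -24 - 4 X^{2}$ ($E{\left(X \right)} = \left(X^{2} + 6\right) \left(-4\right) = \left(6 + X^{2}\right) \left(-4\right) = -24 - 4 X^{2}$)
$\left(E{\left(-10 \right)} + Q{\left(3 \right)}\right)^{2} = \left(\left(-24 - 4 \left(-10\right)^{2}\right) + 14\right)^{2} = \left(\left(-24 - 400\right) + 14\right)^{2} = \left(-424 + 14\right)^{2} = \left(-410\right)^{2} = 168100$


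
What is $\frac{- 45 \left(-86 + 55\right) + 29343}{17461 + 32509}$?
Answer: $\frac{15369}{24985} \approx 0.61513$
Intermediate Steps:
$\frac{- 45 \left(-86 + 55\right) + 29343}{17461 + 32509} = \frac{\left(-45\right) \left(-31\right) + 29343}{49970} = \left(1395 + 29343\right) \frac{1}{49970} = 30738 \cdot \frac{1}{49970} = \frac{15369}{24985}$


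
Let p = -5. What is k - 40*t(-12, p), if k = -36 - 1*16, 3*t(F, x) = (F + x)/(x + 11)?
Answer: -128/9 ≈ -14.222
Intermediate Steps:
t(F, x) = (F + x)/(3*(11 + x)) (t(F, x) = ((F + x)/(x + 11))/3 = ((F + x)/(11 + x))/3 = (F + x)/(3*(11 + x)))
k = -52 (k = -36 - 16 = -52)
k - 40*t(-12, p) = -52 - 40*(-12 - 5)/(3*(11 - 5)) = -52 - 40*(-17)/(3*6) = -52 - 40*(-17/18) = -52 + 340/9 = -128/9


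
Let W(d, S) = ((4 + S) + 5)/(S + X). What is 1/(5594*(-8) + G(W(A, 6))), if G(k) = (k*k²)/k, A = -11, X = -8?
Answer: -4/178783 ≈ -2.2373e-5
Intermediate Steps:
W(d, S) = (9 + S)/(-8 + S) (W(d, S) = ((4 + S) + 5)/(S - 8) = (9 + S)/(-8 + S))
G(k) = k² (G(k) = k³/k = k²)
1/(5594*(-8) + G(W(A, 6))) = 1/(5594*(-8) + ((9 + 6)/(-8 + 6))²) = 1/(-44752 + (15/(-2))²) = 1/(-44752 + (-½*15)²) = 1/(-44752 + (-15/2)²) = 1/(-44752 + 225/4) = 1/(-178783/4) = -4/178783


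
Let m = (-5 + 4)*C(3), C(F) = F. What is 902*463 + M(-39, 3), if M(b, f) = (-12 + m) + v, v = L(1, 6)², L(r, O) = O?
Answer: 417647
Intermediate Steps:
m = -3 (m = (-5 + 4)*3 = -1*3 = -3)
v = 36 (v = 6² = 36)
M(b, f) = 21 (M(b, f) = (-12 - 3) + 36 = -15 + 36 = 21)
902*463 + M(-39, 3) = 902*463 + 21 = 417626 + 21 = 417647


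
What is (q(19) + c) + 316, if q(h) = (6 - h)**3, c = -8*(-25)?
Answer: -1681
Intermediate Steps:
c = 200
(q(19) + c) + 316 = (-(-6 + 19)**3 + 200) + 316 = (-1*13**3 + 200) + 316 = (-1*2197 + 200) + 316 = (-2197 + 200) + 316 = -1997 + 316 = -1681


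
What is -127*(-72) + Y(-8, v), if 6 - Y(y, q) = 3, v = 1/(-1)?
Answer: 9147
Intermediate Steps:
v = -1
Y(y, q) = 3 (Y(y, q) = 6 - 1*3 = 6 - 3 = 3)
-127*(-72) + Y(-8, v) = -127*(-72) + 3 = 9144 + 3 = 9147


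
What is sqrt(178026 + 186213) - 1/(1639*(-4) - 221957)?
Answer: 1/228513 + 3*sqrt(40471) ≈ 603.52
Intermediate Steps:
sqrt(178026 + 186213) - 1/(1639*(-4) - 221957) = sqrt(364239) - 1/(-6556 - 221957) = 3*sqrt(40471) - 1/(-228513) = 3*sqrt(40471) - 1*(-1/228513) = 3*sqrt(40471) + 1/228513 = 1/228513 + 3*sqrt(40471)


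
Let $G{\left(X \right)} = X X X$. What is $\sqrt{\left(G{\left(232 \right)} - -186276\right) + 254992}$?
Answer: $2 \sqrt{3232109} \approx 3595.6$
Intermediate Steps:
$G{\left(X \right)} = X^{3}$ ($G{\left(X \right)} = X^{2} X = X^{3}$)
$\sqrt{\left(G{\left(232 \right)} - -186276\right) + 254992} = \sqrt{\left(232^{3} - -186276\right) + 254992} = \sqrt{\left(12487168 + 186276\right) + 254992} = \sqrt{12673444 + 254992} = \sqrt{12928436} = 2 \sqrt{3232109}$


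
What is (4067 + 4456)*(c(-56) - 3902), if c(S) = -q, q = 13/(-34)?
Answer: -1130618565/34 ≈ -3.3253e+7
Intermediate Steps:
q = -13/34 (q = 13*(-1/34) = -13/34 ≈ -0.38235)
c(S) = 13/34 (c(S) = -1*(-13/34) = 13/34)
(4067 + 4456)*(c(-56) - 3902) = (4067 + 4456)*(13/34 - 3902) = 8523*(-132655/34) = -1130618565/34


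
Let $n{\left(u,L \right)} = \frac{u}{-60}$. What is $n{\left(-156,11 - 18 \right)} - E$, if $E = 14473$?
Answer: $- \frac{72352}{5} \approx -14470.0$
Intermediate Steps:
$n{\left(u,L \right)} = - \frac{u}{60}$ ($n{\left(u,L \right)} = u \left(- \frac{1}{60}\right) = - \frac{u}{60}$)
$n{\left(-156,11 - 18 \right)} - E = \left(- \frac{1}{60}\right) \left(-156\right) - 14473 = \frac{13}{5} - 14473 = - \frac{72352}{5}$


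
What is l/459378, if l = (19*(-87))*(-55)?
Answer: 30305/153126 ≈ 0.19791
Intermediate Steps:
l = 90915 (l = -1653*(-55) = 90915)
l/459378 = 90915/459378 = 90915*(1/459378) = 30305/153126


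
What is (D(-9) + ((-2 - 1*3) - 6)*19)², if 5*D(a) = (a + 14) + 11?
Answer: 1058841/25 ≈ 42354.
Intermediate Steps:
D(a) = 5 + a/5 (D(a) = ((a + 14) + 11)/5 = ((14 + a) + 11)/5 = (25 + a)/5 = 5 + a/5)
(D(-9) + ((-2 - 1*3) - 6)*19)² = ((5 + (⅕)*(-9)) + ((-2 - 1*3) - 6)*19)² = ((5 - 9/5) + ((-2 - 3) - 6)*19)² = (16/5 + (-5 - 6)*19)² = (16/5 - 11*19)² = (16/5 - 209)² = (-1029/5)² = 1058841/25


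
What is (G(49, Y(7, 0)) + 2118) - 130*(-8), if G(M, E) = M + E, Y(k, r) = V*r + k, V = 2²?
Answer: 3214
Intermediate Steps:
V = 4
Y(k, r) = k + 4*r (Y(k, r) = 4*r + k = k + 4*r)
G(M, E) = E + M
(G(49, Y(7, 0)) + 2118) - 130*(-8) = (((7 + 4*0) + 49) + 2118) - 130*(-8) = (((7 + 0) + 49) + 2118) + 1040 = ((7 + 49) + 2118) + 1040 = (56 + 2118) + 1040 = 2174 + 1040 = 3214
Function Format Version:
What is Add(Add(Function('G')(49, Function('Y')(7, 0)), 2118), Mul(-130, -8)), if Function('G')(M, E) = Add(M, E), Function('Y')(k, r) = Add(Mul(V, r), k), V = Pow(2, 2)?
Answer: 3214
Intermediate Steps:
V = 4
Function('Y')(k, r) = Add(k, Mul(4, r)) (Function('Y')(k, r) = Add(Mul(4, r), k) = Add(k, Mul(4, r)))
Function('G')(M, E) = Add(E, M)
Add(Add(Function('G')(49, Function('Y')(7, 0)), 2118), Mul(-130, -8)) = Add(Add(Add(Add(7, Mul(4, 0)), 49), 2118), Mul(-130, -8)) = Add(Add(Add(Add(7, 0), 49), 2118), 1040) = Add(Add(Add(7, 49), 2118), 1040) = Add(Add(56, 2118), 1040) = Add(2174, 1040) = 3214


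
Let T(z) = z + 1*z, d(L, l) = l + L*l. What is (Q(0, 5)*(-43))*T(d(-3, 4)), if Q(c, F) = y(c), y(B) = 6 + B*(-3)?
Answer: 4128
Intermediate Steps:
y(B) = 6 - 3*B
Q(c, F) = 6 - 3*c
T(z) = 2*z (T(z) = z + z = 2*z)
(Q(0, 5)*(-43))*T(d(-3, 4)) = ((6 - 3*0)*(-43))*(2*(4*(1 - 3))) = ((6 + 0)*(-43))*(2*(4*(-2))) = (6*(-43))*(2*(-8)) = -258*(-16) = 4128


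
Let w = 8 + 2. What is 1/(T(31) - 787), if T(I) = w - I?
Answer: -1/808 ≈ -0.0012376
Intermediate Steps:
w = 10
T(I) = 10 - I
1/(T(31) - 787) = 1/((10 - 1*31) - 787) = 1/((10 - 31) - 787) = 1/(-21 - 787) = 1/(-808) = -1/808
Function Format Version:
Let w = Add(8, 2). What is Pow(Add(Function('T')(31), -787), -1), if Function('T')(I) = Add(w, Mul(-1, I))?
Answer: Rational(-1, 808) ≈ -0.0012376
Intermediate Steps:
w = 10
Function('T')(I) = Add(10, Mul(-1, I))
Pow(Add(Function('T')(31), -787), -1) = Pow(Add(Add(10, Mul(-1, 31)), -787), -1) = Pow(Add(Add(10, -31), -787), -1) = Pow(Add(-21, -787), -1) = Pow(-808, -1) = Rational(-1, 808)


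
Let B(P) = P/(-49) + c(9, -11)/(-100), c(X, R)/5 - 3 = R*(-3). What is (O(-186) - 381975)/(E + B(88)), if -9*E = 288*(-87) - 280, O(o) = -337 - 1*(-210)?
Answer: -842534910/6199391 ≈ -135.91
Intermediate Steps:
O(o) = -127 (O(o) = -337 + 210 = -127)
c(X, R) = 15 - 15*R (c(X, R) = 15 + 5*(R*(-3)) = 15 + 5*(-3*R) = 15 - 15*R)
B(P) = -9/5 - P/49 (B(P) = P/(-49) + (15 - 15*(-11))/(-100) = P*(-1/49) + (15 + 165)*(-1/100) = -P/49 + 180*(-1/100) = -P/49 - 9/5 = -9/5 - P/49)
E = 25336/9 (E = -(288*(-87) - 280)/9 = -(-25056 - 280)/9 = -1/9*(-25336) = 25336/9 ≈ 2815.1)
(O(-186) - 381975)/(E + B(88)) = (-127 - 381975)/(25336/9 + (-9/5 - 1/49*88)) = -382102/(25336/9 + (-9/5 - 88/49)) = -382102/(25336/9 - 881/245) = -382102/6199391/2205 = -382102*2205/6199391 = -842534910/6199391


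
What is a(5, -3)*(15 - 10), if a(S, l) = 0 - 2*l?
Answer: 30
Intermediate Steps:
a(S, l) = -2*l (a(S, l) = 0 - 2*l = -2*l)
a(5, -3)*(15 - 10) = (-2*(-3))*(15 - 10) = 6*5 = 30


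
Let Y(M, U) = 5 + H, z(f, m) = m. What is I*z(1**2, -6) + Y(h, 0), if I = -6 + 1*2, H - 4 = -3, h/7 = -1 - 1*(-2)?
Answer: 30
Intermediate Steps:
h = 7 (h = 7*(-1 - 1*(-2)) = 7*(-1 + 2) = 7*1 = 7)
H = 1 (H = 4 - 3 = 1)
I = -4 (I = -6 + 2 = -4)
Y(M, U) = 6 (Y(M, U) = 5 + 1 = 6)
I*z(1**2, -6) + Y(h, 0) = -4*(-6) + 6 = 24 + 6 = 30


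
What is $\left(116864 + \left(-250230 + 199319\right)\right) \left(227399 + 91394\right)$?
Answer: $21025354729$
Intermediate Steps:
$\left(116864 + \left(-250230 + 199319\right)\right) \left(227399 + 91394\right) = \left(116864 - 50911\right) 318793 = 65953 \cdot 318793 = 21025354729$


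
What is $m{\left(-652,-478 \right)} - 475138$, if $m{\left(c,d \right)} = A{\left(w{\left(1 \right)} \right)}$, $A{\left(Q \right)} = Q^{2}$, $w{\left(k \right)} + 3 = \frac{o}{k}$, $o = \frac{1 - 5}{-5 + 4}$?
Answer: $-475137$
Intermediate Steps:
$o = 4$ ($o = - \frac{4}{-1} = \left(-4\right) \left(-1\right) = 4$)
$w{\left(k \right)} = -3 + \frac{4}{k}$
$m{\left(c,d \right)} = 1$ ($m{\left(c,d \right)} = \left(-3 + \frac{4}{1}\right)^{2} = \left(-3 + 4 \cdot 1\right)^{2} = \left(-3 + 4\right)^{2} = 1^{2} = 1$)
$m{\left(-652,-478 \right)} - 475138 = 1 - 475138 = -475137$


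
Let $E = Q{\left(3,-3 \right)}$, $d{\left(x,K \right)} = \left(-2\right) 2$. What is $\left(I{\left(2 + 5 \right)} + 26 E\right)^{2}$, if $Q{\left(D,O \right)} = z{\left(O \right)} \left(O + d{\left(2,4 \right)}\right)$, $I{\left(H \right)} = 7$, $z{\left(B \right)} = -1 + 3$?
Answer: $127449$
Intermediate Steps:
$z{\left(B \right)} = 2$
$d{\left(x,K \right)} = -4$
$Q{\left(D,O \right)} = -8 + 2 O$ ($Q{\left(D,O \right)} = 2 \left(O - 4\right) = 2 \left(-4 + O\right) = -8 + 2 O$)
$E = -14$ ($E = -8 + 2 \left(-3\right) = -8 - 6 = -14$)
$\left(I{\left(2 + 5 \right)} + 26 E\right)^{2} = \left(7 + 26 \left(-14\right)\right)^{2} = \left(7 - 364\right)^{2} = \left(-357\right)^{2} = 127449$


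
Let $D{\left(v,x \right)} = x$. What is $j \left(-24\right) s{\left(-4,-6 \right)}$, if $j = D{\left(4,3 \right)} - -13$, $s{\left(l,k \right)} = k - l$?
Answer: $768$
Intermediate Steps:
$j = 16$ ($j = 3 - -13 = 3 + 13 = 16$)
$j \left(-24\right) s{\left(-4,-6 \right)} = 16 \left(-24\right) \left(-6 - -4\right) = - 384 \left(-6 + 4\right) = \left(-384\right) \left(-2\right) = 768$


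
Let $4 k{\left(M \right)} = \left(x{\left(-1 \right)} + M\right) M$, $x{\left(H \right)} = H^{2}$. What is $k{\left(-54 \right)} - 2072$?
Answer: $- \frac{2713}{2} \approx -1356.5$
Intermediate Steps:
$k{\left(M \right)} = \frac{M \left(1 + M\right)}{4}$ ($k{\left(M \right)} = \frac{\left(\left(-1\right)^{2} + M\right) M}{4} = \frac{\left(1 + M\right) M}{4} = \frac{M \left(1 + M\right)}{4}$)
$k{\left(-54 \right)} - 2072 = \frac{1}{4} \left(-54\right) \left(1 - 54\right) - 2072 = \frac{1}{4} \left(-54\right) \left(-53\right) - 2072 = \frac{1431}{2} - 2072 = - \frac{2713}{2}$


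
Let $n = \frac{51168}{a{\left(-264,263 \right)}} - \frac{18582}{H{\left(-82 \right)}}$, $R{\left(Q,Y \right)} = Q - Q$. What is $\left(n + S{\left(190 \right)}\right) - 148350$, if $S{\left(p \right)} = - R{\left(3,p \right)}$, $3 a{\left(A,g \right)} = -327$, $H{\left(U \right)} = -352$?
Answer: $- \frac{2853939249}{19184} \approx -1.4877 \cdot 10^{5}$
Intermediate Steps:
$R{\left(Q,Y \right)} = 0$
$a{\left(A,g \right)} = -109$ ($a{\left(A,g \right)} = \frac{1}{3} \left(-327\right) = -109$)
$n = - \frac{7992849}{19184}$ ($n = \frac{51168}{-109} - \frac{18582}{-352} = 51168 \left(- \frac{1}{109}\right) - - \frac{9291}{176} = - \frac{51168}{109} + \frac{9291}{176} = - \frac{7992849}{19184} \approx -416.64$)
$S{\left(p \right)} = 0$ ($S{\left(p \right)} = \left(-1\right) 0 = 0$)
$\left(n + S{\left(190 \right)}\right) - 148350 = \left(- \frac{7992849}{19184} + 0\right) - 148350 = - \frac{7992849}{19184} - 148350 = - \frac{2853939249}{19184}$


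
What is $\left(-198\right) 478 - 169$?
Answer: $-94813$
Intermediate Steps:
$\left(-198\right) 478 - 169 = -94644 - 169 = -94813$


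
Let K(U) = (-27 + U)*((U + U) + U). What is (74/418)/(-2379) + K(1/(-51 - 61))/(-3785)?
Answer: -1253782861/4721420191488 ≈ -0.00026555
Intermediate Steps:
K(U) = 3*U*(-27 + U) (K(U) = (-27 + U)*(2*U + U) = (-27 + U)*(3*U) = 3*U*(-27 + U))
(74/418)/(-2379) + K(1/(-51 - 61))/(-3785) = (74/418)/(-2379) + (3*(-27 + 1/(-51 - 61))/(-51 - 61))/(-3785) = (74*(1/418))*(-1/2379) + (3*(-27 + 1/(-112))/(-112))*(-1/3785) = (37/209)*(-1/2379) + (3*(-1/112)*(-27 - 1/112))*(-1/3785) = -37/497211 + (3*(-1/112)*(-3025/112))*(-1/3785) = -37/497211 + (9075/12544)*(-1/3785) = -37/497211 - 1815/9495808 = -1253782861/4721420191488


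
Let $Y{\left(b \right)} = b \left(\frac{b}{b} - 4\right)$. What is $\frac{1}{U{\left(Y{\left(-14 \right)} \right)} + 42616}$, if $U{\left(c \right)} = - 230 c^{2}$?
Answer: $- \frac{1}{363104} \approx -2.754 \cdot 10^{-6}$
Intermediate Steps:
$Y{\left(b \right)} = - 3 b$ ($Y{\left(b \right)} = b \left(1 - 4\right) = b \left(-3\right) = - 3 b$)
$\frac{1}{U{\left(Y{\left(-14 \right)} \right)} + 42616} = \frac{1}{- 230 \left(\left(-3\right) \left(-14\right)\right)^{2} + 42616} = \frac{1}{- 230 \cdot 42^{2} + 42616} = \frac{1}{\left(-230\right) 1764 + 42616} = \frac{1}{-405720 + 42616} = \frac{1}{-363104} = - \frac{1}{363104}$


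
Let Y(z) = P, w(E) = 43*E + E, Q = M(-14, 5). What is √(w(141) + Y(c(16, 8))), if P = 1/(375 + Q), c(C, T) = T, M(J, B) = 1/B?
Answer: √5458554521/938 ≈ 78.766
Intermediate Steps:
Q = ⅕ (Q = 1/5 = ⅕ ≈ 0.20000)
w(E) = 44*E
P = 5/1876 (P = 1/(375 + ⅕) = 1/(1876/5) = 5/1876 ≈ 0.0026652)
Y(z) = 5/1876
√(w(141) + Y(c(16, 8))) = √(44*141 + 5/1876) = √(6204 + 5/1876) = √(11638709/1876) = √5458554521/938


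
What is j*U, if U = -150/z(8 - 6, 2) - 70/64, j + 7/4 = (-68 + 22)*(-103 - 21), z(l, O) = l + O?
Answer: -28169115/128 ≈ -2.2007e+5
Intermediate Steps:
z(l, O) = O + l
j = 22809/4 (j = -7/4 + (-68 + 22)*(-103 - 21) = -7/4 - 46*(-124) = -7/4 + 5704 = 22809/4 ≈ 5702.3)
U = -1235/32 (U = -150/(2 + (8 - 6)) - 70/64 = -150/(2 + 2) - 70*1/64 = -150/4 - 35/32 = -150*1/4 - 35/32 = -75/2 - 35/32 = -1235/32 ≈ -38.594)
j*U = (22809/4)*(-1235/32) = -28169115/128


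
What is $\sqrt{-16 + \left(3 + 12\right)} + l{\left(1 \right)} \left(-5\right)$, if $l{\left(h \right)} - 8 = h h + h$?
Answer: $-50 + i \approx -50.0 + 1.0 i$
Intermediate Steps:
$l{\left(h \right)} = 8 + h + h^{2}$ ($l{\left(h \right)} = 8 + \left(h h + h\right) = 8 + \left(h^{2} + h\right) = 8 + \left(h + h^{2}\right) = 8 + h + h^{2}$)
$\sqrt{-16 + \left(3 + 12\right)} + l{\left(1 \right)} \left(-5\right) = \sqrt{-16 + \left(3 + 12\right)} + \left(8 + 1 + 1^{2}\right) \left(-5\right) = \sqrt{-16 + 15} + \left(8 + 1 + 1\right) \left(-5\right) = \sqrt{-1} + 10 \left(-5\right) = i - 50 = -50 + i$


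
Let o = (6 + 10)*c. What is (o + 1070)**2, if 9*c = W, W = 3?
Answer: 10407076/9 ≈ 1.1563e+6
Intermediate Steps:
c = 1/3 (c = (1/9)*3 = 1/3 ≈ 0.33333)
o = 16/3 (o = (6 + 10)*(1/3) = 16*(1/3) = 16/3 ≈ 5.3333)
(o + 1070)**2 = (16/3 + 1070)**2 = (3226/3)**2 = 10407076/9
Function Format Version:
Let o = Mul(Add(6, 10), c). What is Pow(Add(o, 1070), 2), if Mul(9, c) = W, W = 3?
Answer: Rational(10407076, 9) ≈ 1.1563e+6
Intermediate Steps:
c = Rational(1, 3) (c = Mul(Rational(1, 9), 3) = Rational(1, 3) ≈ 0.33333)
o = Rational(16, 3) (o = Mul(Add(6, 10), Rational(1, 3)) = Mul(16, Rational(1, 3)) = Rational(16, 3) ≈ 5.3333)
Pow(Add(o, 1070), 2) = Pow(Add(Rational(16, 3), 1070), 2) = Pow(Rational(3226, 3), 2) = Rational(10407076, 9)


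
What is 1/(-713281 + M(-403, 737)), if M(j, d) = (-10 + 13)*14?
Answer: -1/713239 ≈ -1.4021e-6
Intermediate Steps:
M(j, d) = 42 (M(j, d) = 3*14 = 42)
1/(-713281 + M(-403, 737)) = 1/(-713281 + 42) = 1/(-713239) = -1/713239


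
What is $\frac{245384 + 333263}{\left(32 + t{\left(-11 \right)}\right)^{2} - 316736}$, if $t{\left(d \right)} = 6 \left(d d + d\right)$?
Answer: $\frac{578647}{162128} \approx 3.5691$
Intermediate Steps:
$t{\left(d \right)} = 6 d + 6 d^{2}$ ($t{\left(d \right)} = 6 \left(d^{2} + d\right) = 6 \left(d + d^{2}\right) = 6 d + 6 d^{2}$)
$\frac{245384 + 333263}{\left(32 + t{\left(-11 \right)}\right)^{2} - 316736} = \frac{245384 + 333263}{\left(32 + 6 \left(-11\right) \left(1 - 11\right)\right)^{2} - 316736} = \frac{578647}{\left(32 + 6 \left(-11\right) \left(-10\right)\right)^{2} - 316736} = \frac{578647}{\left(32 + 660\right)^{2} - 316736} = \frac{578647}{692^{2} - 316736} = \frac{578647}{478864 - 316736} = \frac{578647}{162128}$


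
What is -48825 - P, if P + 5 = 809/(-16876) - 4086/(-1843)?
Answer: -1518489952109/31102468 ≈ -48822.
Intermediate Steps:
P = -88047991/31102468 (P = -5 + (809/(-16876) - 4086/(-1843)) = -5 + (809*(-1/16876) - 4086*(-1/1843)) = -5 + (-809/16876 + 4086/1843) = -5 + 67464349/31102468 = -88047991/31102468 ≈ -2.8309)
-48825 - P = -48825 - 1*(-88047991/31102468) = -48825 + 88047991/31102468 = -1518489952109/31102468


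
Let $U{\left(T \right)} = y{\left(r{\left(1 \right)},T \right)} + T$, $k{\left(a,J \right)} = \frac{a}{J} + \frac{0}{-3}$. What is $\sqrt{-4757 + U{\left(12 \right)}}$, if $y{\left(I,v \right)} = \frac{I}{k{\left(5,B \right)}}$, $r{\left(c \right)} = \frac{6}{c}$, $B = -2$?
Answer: $\frac{i \sqrt{118685}}{5} \approx 68.901 i$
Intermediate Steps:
$k{\left(a,J \right)} = \frac{a}{J}$ ($k{\left(a,J \right)} = \frac{a}{J} + 0 \left(- \frac{1}{3}\right) = \frac{a}{J} + 0 = \frac{a}{J}$)
$y{\left(I,v \right)} = - \frac{2 I}{5}$ ($y{\left(I,v \right)} = \frac{I}{5 \frac{1}{-2}} = \frac{I}{5 \left(- \frac{1}{2}\right)} = \frac{I}{- \frac{5}{2}} = I \left(- \frac{2}{5}\right) = - \frac{2 I}{5}$)
$U{\left(T \right)} = - \frac{12}{5} + T$ ($U{\left(T \right)} = - \frac{2 \cdot \frac{6}{1}}{5} + T = - \frac{2 \cdot 6 \cdot 1}{5} + T = \left(- \frac{2}{5}\right) 6 + T = - \frac{12}{5} + T$)
$\sqrt{-4757 + U{\left(12 \right)}} = \sqrt{-4757 + \left(- \frac{12}{5} + 12\right)} = \sqrt{-4757 + \frac{48}{5}} = \sqrt{- \frac{23737}{5}} = \frac{i \sqrt{118685}}{5}$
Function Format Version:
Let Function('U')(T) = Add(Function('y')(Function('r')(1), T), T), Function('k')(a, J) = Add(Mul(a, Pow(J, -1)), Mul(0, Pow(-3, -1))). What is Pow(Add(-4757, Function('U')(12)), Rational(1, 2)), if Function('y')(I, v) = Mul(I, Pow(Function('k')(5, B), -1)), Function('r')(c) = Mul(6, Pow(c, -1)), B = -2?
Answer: Mul(Rational(1, 5), I, Pow(118685, Rational(1, 2))) ≈ Mul(68.901, I)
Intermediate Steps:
Function('k')(a, J) = Mul(a, Pow(J, -1)) (Function('k')(a, J) = Add(Mul(a, Pow(J, -1)), Mul(0, Rational(-1, 3))) = Add(Mul(a, Pow(J, -1)), 0) = Mul(a, Pow(J, -1)))
Function('y')(I, v) = Mul(Rational(-2, 5), I) (Function('y')(I, v) = Mul(I, Pow(Mul(5, Pow(-2, -1)), -1)) = Mul(I, Pow(Mul(5, Rational(-1, 2)), -1)) = Mul(I, Pow(Rational(-5, 2), -1)) = Mul(I, Rational(-2, 5)) = Mul(Rational(-2, 5), I))
Function('U')(T) = Add(Rational(-12, 5), T) (Function('U')(T) = Add(Mul(Rational(-2, 5), Mul(6, Pow(1, -1))), T) = Add(Mul(Rational(-2, 5), Mul(6, 1)), T) = Add(Mul(Rational(-2, 5), 6), T) = Add(Rational(-12, 5), T))
Pow(Add(-4757, Function('U')(12)), Rational(1, 2)) = Pow(Add(-4757, Add(Rational(-12, 5), 12)), Rational(1, 2)) = Pow(Add(-4757, Rational(48, 5)), Rational(1, 2)) = Pow(Rational(-23737, 5), Rational(1, 2)) = Mul(Rational(1, 5), I, Pow(118685, Rational(1, 2)))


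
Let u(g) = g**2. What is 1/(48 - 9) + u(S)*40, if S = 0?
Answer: 1/39 ≈ 0.025641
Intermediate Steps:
1/(48 - 9) + u(S)*40 = 1/(48 - 9) + 0**2*40 = 1/39 + 0*40 = 1/39 + 0 = 1/39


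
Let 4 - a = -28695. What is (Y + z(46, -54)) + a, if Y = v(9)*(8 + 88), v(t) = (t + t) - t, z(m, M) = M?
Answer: 29509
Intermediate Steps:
a = 28699 (a = 4 - 1*(-28695) = 4 + 28695 = 28699)
v(t) = t (v(t) = 2*t - t = t)
Y = 864 (Y = 9*(8 + 88) = 9*96 = 864)
(Y + z(46, -54)) + a = (864 - 54) + 28699 = 810 + 28699 = 29509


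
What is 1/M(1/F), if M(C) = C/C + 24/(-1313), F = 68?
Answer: 1313/1289 ≈ 1.0186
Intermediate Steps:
M(C) = 1289/1313 (M(C) = 1 + 24*(-1/1313) = 1 - 24/1313 = 1289/1313)
1/M(1/F) = 1/(1289/1313) = 1313/1289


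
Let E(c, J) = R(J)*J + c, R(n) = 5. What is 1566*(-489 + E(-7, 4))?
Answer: -745416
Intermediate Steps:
E(c, J) = c + 5*J (E(c, J) = 5*J + c = c + 5*J)
1566*(-489 + E(-7, 4)) = 1566*(-489 + (-7 + 5*4)) = 1566*(-489 + (-7 + 20)) = 1566*(-489 + 13) = 1566*(-476) = -745416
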